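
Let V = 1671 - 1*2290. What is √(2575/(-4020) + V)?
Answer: I*√100136391/402 ≈ 24.893*I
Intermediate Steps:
V = -619 (V = 1671 - 2290 = -619)
√(2575/(-4020) + V) = √(2575/(-4020) - 619) = √(2575*(-1/4020) - 619) = √(-515/804 - 619) = √(-498191/804) = I*√100136391/402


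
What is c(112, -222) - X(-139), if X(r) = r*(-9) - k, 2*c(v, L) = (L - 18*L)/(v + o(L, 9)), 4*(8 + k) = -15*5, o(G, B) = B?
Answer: -610883/484 ≈ -1262.2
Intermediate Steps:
k = -107/4 (k = -8 + (-15*5)/4 = -8 + (¼)*(-75) = -8 - 75/4 = -107/4 ≈ -26.750)
c(v, L) = -17*L/(2*(9 + v)) (c(v, L) = ((L - 18*L)/(v + 9))/2 = ((-17*L)/(9 + v))/2 = (-17*L/(9 + v))/2 = -17*L/(2*(9 + v)))
X(r) = 107/4 - 9*r (X(r) = r*(-9) - 1*(-107/4) = -9*r + 107/4 = 107/4 - 9*r)
c(112, -222) - X(-139) = -17*(-222)/(18 + 2*112) - (107/4 - 9*(-139)) = -17*(-222)/(18 + 224) - (107/4 + 1251) = -17*(-222)/242 - 1*5111/4 = -17*(-222)*1/242 - 5111/4 = 1887/121 - 5111/4 = -610883/484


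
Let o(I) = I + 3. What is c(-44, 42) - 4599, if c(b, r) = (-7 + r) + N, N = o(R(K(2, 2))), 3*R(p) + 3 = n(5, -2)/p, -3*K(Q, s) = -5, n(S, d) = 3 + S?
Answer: -22802/5 ≈ -4560.4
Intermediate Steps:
K(Q, s) = 5/3 (K(Q, s) = -1/3*(-5) = 5/3)
R(p) = -1 + 8/(3*p) (R(p) = -1 + ((3 + 5)/p)/3 = -1 + (8/p)/3 = -1 + 8/(3*p))
o(I) = 3 + I
N = 18/5 (N = 3 + (8/3 - 1*5/3)/(5/3) = 3 + 3*(8/3 - 5/3)/5 = 3 + (3/5)*1 = 3 + 3/5 = 18/5 ≈ 3.6000)
c(b, r) = -17/5 + r (c(b, r) = (-7 + r) + 18/5 = -17/5 + r)
c(-44, 42) - 4599 = (-17/5 + 42) - 4599 = 193/5 - 4599 = -22802/5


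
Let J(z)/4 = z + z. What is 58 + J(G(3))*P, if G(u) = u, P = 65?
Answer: 1618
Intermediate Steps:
J(z) = 8*z (J(z) = 4*(z + z) = 4*(2*z) = 8*z)
58 + J(G(3))*P = 58 + (8*3)*65 = 58 + 24*65 = 58 + 1560 = 1618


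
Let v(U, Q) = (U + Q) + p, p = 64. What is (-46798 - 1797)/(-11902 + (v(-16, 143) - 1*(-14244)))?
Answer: -48595/2533 ≈ -19.185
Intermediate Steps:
v(U, Q) = 64 + Q + U (v(U, Q) = (U + Q) + 64 = (Q + U) + 64 = 64 + Q + U)
(-46798 - 1797)/(-11902 + (v(-16, 143) - 1*(-14244))) = (-46798 - 1797)/(-11902 + ((64 + 143 - 16) - 1*(-14244))) = -48595/(-11902 + (191 + 14244)) = -48595/(-11902 + 14435) = -48595/2533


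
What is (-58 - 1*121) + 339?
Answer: 160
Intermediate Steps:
(-58 - 1*121) + 339 = (-58 - 121) + 339 = -179 + 339 = 160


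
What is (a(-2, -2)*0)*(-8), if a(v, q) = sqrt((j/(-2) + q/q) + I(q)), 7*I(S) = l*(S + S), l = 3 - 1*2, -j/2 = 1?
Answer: 0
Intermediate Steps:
j = -2 (j = -2*1 = -2)
l = 1 (l = 3 - 2 = 1)
I(S) = 2*S/7 (I(S) = (1*(S + S))/7 = (1*(2*S))/7 = (2*S)/7 = 2*S/7)
a(v, q) = sqrt(2 + 2*q/7) (a(v, q) = sqrt((-2/(-2) + q/q) + 2*q/7) = sqrt((-2*(-1/2) + 1) + 2*q/7) = sqrt((1 + 1) + 2*q/7) = sqrt(2 + 2*q/7))
(a(-2, -2)*0)*(-8) = ((sqrt(98 + 14*(-2))/7)*0)*(-8) = ((sqrt(98 - 28)/7)*0)*(-8) = ((sqrt(70)/7)*0)*(-8) = 0*(-8) = 0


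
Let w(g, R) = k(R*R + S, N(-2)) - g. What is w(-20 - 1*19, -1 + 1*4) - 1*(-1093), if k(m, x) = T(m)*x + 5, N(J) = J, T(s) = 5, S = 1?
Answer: 1127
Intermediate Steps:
k(m, x) = 5 + 5*x (k(m, x) = 5*x + 5 = 5 + 5*x)
w(g, R) = -5 - g (w(g, R) = (5 + 5*(-2)) - g = (5 - 10) - g = -5 - g)
w(-20 - 1*19, -1 + 1*4) - 1*(-1093) = (-5 - (-20 - 1*19)) - 1*(-1093) = (-5 - (-20 - 19)) + 1093 = (-5 - 1*(-39)) + 1093 = (-5 + 39) + 1093 = 34 + 1093 = 1127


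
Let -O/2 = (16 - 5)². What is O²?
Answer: 58564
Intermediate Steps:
O = -242 (O = -2*(16 - 5)² = -2*11² = -2*121 = -242)
O² = (-242)² = 58564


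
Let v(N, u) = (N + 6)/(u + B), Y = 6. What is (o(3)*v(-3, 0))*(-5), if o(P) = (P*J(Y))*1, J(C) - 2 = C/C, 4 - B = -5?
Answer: -15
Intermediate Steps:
B = 9 (B = 4 - 1*(-5) = 4 + 5 = 9)
J(C) = 3 (J(C) = 2 + C/C = 2 + 1 = 3)
v(N, u) = (6 + N)/(9 + u) (v(N, u) = (N + 6)/(u + 9) = (6 + N)/(9 + u))
o(P) = 3*P (o(P) = (P*3)*1 = (3*P)*1 = 3*P)
(o(3)*v(-3, 0))*(-5) = ((3*3)*((6 - 3)/(9 + 0)))*(-5) = (9*(3/9))*(-5) = (9*((⅑)*3))*(-5) = (9*(⅓))*(-5) = 3*(-5) = -15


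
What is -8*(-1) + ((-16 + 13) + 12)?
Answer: 17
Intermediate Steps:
-8*(-1) + ((-16 + 13) + 12) = 8 + (-3 + 12) = 8 + 9 = 17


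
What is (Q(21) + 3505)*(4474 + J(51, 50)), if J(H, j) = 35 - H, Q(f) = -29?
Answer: 15496008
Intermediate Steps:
(Q(21) + 3505)*(4474 + J(51, 50)) = (-29 + 3505)*(4474 + (35 - 1*51)) = 3476*(4474 + (35 - 51)) = 3476*(4474 - 16) = 3476*4458 = 15496008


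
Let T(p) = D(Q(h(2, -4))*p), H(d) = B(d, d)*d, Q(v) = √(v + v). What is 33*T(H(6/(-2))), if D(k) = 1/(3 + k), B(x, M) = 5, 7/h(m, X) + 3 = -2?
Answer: 11/71 + 11*I*√70/71 ≈ 0.15493 + 1.2962*I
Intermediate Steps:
h(m, X) = -7/5 (h(m, X) = 7/(-3 - 2) = 7/(-5) = 7*(-⅕) = -7/5)
Q(v) = √2*√v (Q(v) = √(2*v) = √2*√v)
H(d) = 5*d
T(p) = 1/(3 + I*p*√70/5) (T(p) = 1/(3 + (√2*√(-7/5))*p) = 1/(3 + (√2*(I*√35/5))*p) = 1/(3 + (I*√70/5)*p) = 1/(3 + I*p*√70/5))
33*T(H(6/(-2))) = 33*(5/(15 + I*(5*(6/(-2)))*√70)) = 33*(5/(15 + I*(5*(6*(-½)))*√70)) = 33*(5/(15 + I*(5*(-3))*√70)) = 33*(5/(15 + I*(-15)*√70)) = 33*(5/(15 - 15*I*√70)) = 165/(15 - 15*I*√70)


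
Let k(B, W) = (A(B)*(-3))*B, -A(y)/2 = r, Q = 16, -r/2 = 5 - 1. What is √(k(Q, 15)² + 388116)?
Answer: 6*√27165 ≈ 988.91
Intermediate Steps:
r = -8 (r = -2*(5 - 1) = -2*4 = -8)
A(y) = 16 (A(y) = -2*(-8) = 16)
k(B, W) = -48*B (k(B, W) = (16*(-3))*B = -48*B)
√(k(Q, 15)² + 388116) = √((-48*16)² + 388116) = √((-768)² + 388116) = √(589824 + 388116) = √977940 = 6*√27165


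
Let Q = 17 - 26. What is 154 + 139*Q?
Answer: -1097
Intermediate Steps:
Q = -9
154 + 139*Q = 154 + 139*(-9) = 154 - 1251 = -1097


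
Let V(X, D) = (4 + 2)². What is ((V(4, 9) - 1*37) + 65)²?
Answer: 4096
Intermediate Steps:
V(X, D) = 36 (V(X, D) = 6² = 36)
((V(4, 9) - 1*37) + 65)² = ((36 - 1*37) + 65)² = ((36 - 37) + 65)² = (-1 + 65)² = 64² = 4096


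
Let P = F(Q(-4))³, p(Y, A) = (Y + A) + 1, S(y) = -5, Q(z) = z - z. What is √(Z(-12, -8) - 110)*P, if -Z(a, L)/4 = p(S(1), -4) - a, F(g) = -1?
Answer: -3*I*√14 ≈ -11.225*I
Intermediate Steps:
Q(z) = 0
p(Y, A) = 1 + A + Y (p(Y, A) = (A + Y) + 1 = 1 + A + Y)
P = -1 (P = (-1)³ = -1)
Z(a, L) = 32 + 4*a (Z(a, L) = -4*((1 - 4 - 5) - a) = -4*(-8 - a) = 32 + 4*a)
√(Z(-12, -8) - 110)*P = √((32 + 4*(-12)) - 110)*(-1) = √((32 - 48) - 110)*(-1) = √(-16 - 110)*(-1) = √(-126)*(-1) = (3*I*√14)*(-1) = -3*I*√14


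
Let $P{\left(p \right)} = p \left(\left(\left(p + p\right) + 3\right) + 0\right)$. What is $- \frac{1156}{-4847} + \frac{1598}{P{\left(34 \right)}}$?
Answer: $\frac{309885}{344137} \approx 0.90047$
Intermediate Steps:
$P{\left(p \right)} = p \left(3 + 2 p\right)$ ($P{\left(p \right)} = p \left(\left(2 p + 3\right) + 0\right) = p \left(\left(3 + 2 p\right) + 0\right) = p \left(3 + 2 p\right)$)
$- \frac{1156}{-4847} + \frac{1598}{P{\left(34 \right)}} = - \frac{1156}{-4847} + \frac{1598}{34 \left(3 + 2 \cdot 34\right)} = \left(-1156\right) \left(- \frac{1}{4847}\right) + \frac{1598}{34 \left(3 + 68\right)} = \frac{1156}{4847} + \frac{1598}{34 \cdot 71} = \frac{1156}{4847} + \frac{1598}{2414} = \frac{1156}{4847} + 1598 \cdot \frac{1}{2414} = \frac{1156}{4847} + \frac{47}{71} = \frac{309885}{344137}$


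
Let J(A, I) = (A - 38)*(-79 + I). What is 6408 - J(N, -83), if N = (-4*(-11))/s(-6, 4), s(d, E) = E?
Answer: 2034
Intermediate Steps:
N = 11 (N = -4*(-11)/4 = 44*(1/4) = 11)
J(A, I) = (-79 + I)*(-38 + A) (J(A, I) = (-38 + A)*(-79 + I) = (-79 + I)*(-38 + A))
6408 - J(N, -83) = 6408 - (3002 - 79*11 - 38*(-83) + 11*(-83)) = 6408 - (3002 - 869 + 3154 - 913) = 6408 - 1*4374 = 6408 - 4374 = 2034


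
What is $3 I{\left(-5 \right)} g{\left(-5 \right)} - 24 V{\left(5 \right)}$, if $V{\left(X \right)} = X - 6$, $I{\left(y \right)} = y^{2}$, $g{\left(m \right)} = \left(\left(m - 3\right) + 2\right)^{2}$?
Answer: $2724$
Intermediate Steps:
$g{\left(m \right)} = \left(-1 + m\right)^{2}$ ($g{\left(m \right)} = \left(\left(-3 + m\right) + 2\right)^{2} = \left(-1 + m\right)^{2}$)
$V{\left(X \right)} = -6 + X$
$3 I{\left(-5 \right)} g{\left(-5 \right)} - 24 V{\left(5 \right)} = 3 \left(-5\right)^{2} \left(-1 - 5\right)^{2} - 24 \left(-6 + 5\right) = 3 \cdot 25 \left(-6\right)^{2} - -24 = 75 \cdot 36 + 24 = 2700 + 24 = 2724$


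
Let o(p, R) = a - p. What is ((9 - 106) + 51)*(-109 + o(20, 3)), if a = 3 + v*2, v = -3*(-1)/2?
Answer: 5658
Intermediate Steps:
v = 3/2 (v = 3*(1/2) = 3/2 ≈ 1.5000)
a = 6 (a = 3 + (3/2)*2 = 3 + 3 = 6)
o(p, R) = 6 - p
((9 - 106) + 51)*(-109 + o(20, 3)) = ((9 - 106) + 51)*(-109 + (6 - 1*20)) = (-97 + 51)*(-109 + (6 - 20)) = -46*(-109 - 14) = -46*(-123) = 5658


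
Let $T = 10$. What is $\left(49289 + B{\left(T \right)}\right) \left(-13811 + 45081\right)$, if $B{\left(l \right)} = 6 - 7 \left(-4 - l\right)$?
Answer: $1544519110$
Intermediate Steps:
$B{\left(l \right)} = 34 + 7 l$ ($B{\left(l \right)} = 6 + \left(28 + 7 l\right) = 34 + 7 l$)
$\left(49289 + B{\left(T \right)}\right) \left(-13811 + 45081\right) = \left(49289 + \left(34 + 7 \cdot 10\right)\right) \left(-13811 + 45081\right) = \left(49289 + \left(34 + 70\right)\right) 31270 = \left(49289 + 104\right) 31270 = 49393 \cdot 31270 = 1544519110$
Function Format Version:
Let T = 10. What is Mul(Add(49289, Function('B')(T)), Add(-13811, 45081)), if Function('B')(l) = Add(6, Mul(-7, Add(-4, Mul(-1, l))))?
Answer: 1544519110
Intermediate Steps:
Function('B')(l) = Add(34, Mul(7, l)) (Function('B')(l) = Add(6, Add(28, Mul(7, l))) = Add(34, Mul(7, l)))
Mul(Add(49289, Function('B')(T)), Add(-13811, 45081)) = Mul(Add(49289, Add(34, Mul(7, 10))), Add(-13811, 45081)) = Mul(Add(49289, Add(34, 70)), 31270) = Mul(Add(49289, 104), 31270) = Mul(49393, 31270) = 1544519110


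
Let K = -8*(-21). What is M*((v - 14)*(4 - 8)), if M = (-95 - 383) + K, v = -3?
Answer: -21080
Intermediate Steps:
K = 168
M = -310 (M = (-95 - 383) + 168 = -478 + 168 = -310)
M*((v - 14)*(4 - 8)) = -310*(-3 - 14)*(4 - 8) = -(-5270)*(-4) = -310*68 = -21080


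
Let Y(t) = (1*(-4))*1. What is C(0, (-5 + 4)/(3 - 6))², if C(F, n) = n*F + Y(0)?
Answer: 16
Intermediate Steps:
Y(t) = -4 (Y(t) = -4*1 = -4)
C(F, n) = -4 + F*n (C(F, n) = n*F - 4 = F*n - 4 = -4 + F*n)
C(0, (-5 + 4)/(3 - 6))² = (-4 + 0*((-5 + 4)/(3 - 6)))² = (-4 + 0*(-1/(-3)))² = (-4 + 0*(-1*(-⅓)))² = (-4 + 0*(⅓))² = (-4 + 0)² = (-4)² = 16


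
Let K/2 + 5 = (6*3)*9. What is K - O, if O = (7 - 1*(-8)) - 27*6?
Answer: 461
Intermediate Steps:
O = -147 (O = (7 + 8) - 162 = 15 - 162 = -147)
K = 314 (K = -10 + 2*((6*3)*9) = -10 + 2*(18*9) = -10 + 2*162 = -10 + 324 = 314)
K - O = 314 - 1*(-147) = 314 + 147 = 461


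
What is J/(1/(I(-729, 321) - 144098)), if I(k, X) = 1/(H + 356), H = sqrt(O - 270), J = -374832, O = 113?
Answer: 6853813299687456/126893 + 374832*I*sqrt(157)/126893 ≈ 5.4013e+10 + 37.013*I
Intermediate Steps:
H = I*sqrt(157) (H = sqrt(113 - 270) = sqrt(-157) = I*sqrt(157) ≈ 12.53*I)
I(k, X) = 1/(356 + I*sqrt(157)) (I(k, X) = 1/(I*sqrt(157) + 356) = 1/(356 + I*sqrt(157)))
J/(1/(I(-729, 321) - 144098)) = -(-6853813299687456/126893 - 374832*I*sqrt(157)/126893) = -374832*(-18285027158/126893 - I*sqrt(157)/126893) = 6853813299687456/126893 + 374832*I*sqrt(157)/126893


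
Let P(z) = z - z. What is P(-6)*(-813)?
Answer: 0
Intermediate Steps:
P(z) = 0
P(-6)*(-813) = 0*(-813) = 0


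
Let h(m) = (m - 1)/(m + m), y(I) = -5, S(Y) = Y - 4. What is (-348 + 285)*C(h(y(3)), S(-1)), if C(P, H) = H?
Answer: 315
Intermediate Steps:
S(Y) = -4 + Y
h(m) = (-1 + m)/(2*m) (h(m) = (-1 + m)/((2*m)) = (-1 + m)*(1/(2*m)) = (-1 + m)/(2*m))
(-348 + 285)*C(h(y(3)), S(-1)) = (-348 + 285)*(-4 - 1) = -63*(-5) = 315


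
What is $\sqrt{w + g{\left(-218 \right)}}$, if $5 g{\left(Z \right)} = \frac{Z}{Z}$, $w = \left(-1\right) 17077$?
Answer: $\frac{2 i \sqrt{106730}}{5} \approx 130.68 i$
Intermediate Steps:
$w = -17077$
$g{\left(Z \right)} = \frac{1}{5}$ ($g{\left(Z \right)} = \frac{Z \frac{1}{Z}}{5} = \frac{1}{5} \cdot 1 = \frac{1}{5}$)
$\sqrt{w + g{\left(-218 \right)}} = \sqrt{-17077 + \frac{1}{5}} = \sqrt{- \frac{85384}{5}} = \frac{2 i \sqrt{106730}}{5}$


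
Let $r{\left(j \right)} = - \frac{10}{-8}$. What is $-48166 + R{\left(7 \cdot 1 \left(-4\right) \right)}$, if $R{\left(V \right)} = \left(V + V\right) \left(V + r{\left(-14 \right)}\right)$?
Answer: $-46668$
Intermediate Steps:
$r{\left(j \right)} = \frac{5}{4}$ ($r{\left(j \right)} = \left(-10\right) \left(- \frac{1}{8}\right) = \frac{5}{4}$)
$R{\left(V \right)} = 2 V \left(\frac{5}{4} + V\right)$ ($R{\left(V \right)} = \left(V + V\right) \left(V + \frac{5}{4}\right) = 2 V \left(\frac{5}{4} + V\right)$)
$-48166 + R{\left(7 \cdot 1 \left(-4\right) \right)} = -48166 + \frac{7 \cdot 1 \left(-4\right) \left(5 + 4 \cdot 7 \cdot 1 \left(-4\right)\right)}{2} = -48166 + \frac{7 \left(-4\right) \left(5 + 4 \cdot 7 \left(-4\right)\right)}{2} = -48166 + \frac{1}{2} \left(-28\right) \left(5 + 4 \left(-28\right)\right) = -48166 + \frac{1}{2} \left(-28\right) \left(5 - 112\right) = -48166 + \frac{1}{2} \left(-28\right) \left(-107\right) = -48166 + 1498 = -46668$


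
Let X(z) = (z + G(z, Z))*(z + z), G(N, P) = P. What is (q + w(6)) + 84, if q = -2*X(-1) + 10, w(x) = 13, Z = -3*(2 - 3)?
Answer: 115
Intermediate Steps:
Z = 3 (Z = -3*(-1) = 3)
X(z) = 2*z*(3 + z) (X(z) = (z + 3)*(z + z) = (3 + z)*(2*z) = 2*z*(3 + z))
q = 18 (q = -4*(-1)*(3 - 1) + 10 = -4*(-1)*2 + 10 = -2*(-4) + 10 = 8 + 10 = 18)
(q + w(6)) + 84 = (18 + 13) + 84 = 31 + 84 = 115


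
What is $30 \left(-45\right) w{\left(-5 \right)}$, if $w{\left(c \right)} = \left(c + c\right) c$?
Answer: $-67500$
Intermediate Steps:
$w{\left(c \right)} = 2 c^{2}$ ($w{\left(c \right)} = 2 c c = 2 c^{2}$)
$30 \left(-45\right) w{\left(-5 \right)} = 30 \left(-45\right) 2 \left(-5\right)^{2} = - 1350 \cdot 2 \cdot 25 = \left(-1350\right) 50 = -67500$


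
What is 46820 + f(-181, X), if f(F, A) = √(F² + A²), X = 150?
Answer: 46820 + √55261 ≈ 47055.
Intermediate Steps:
f(F, A) = √(A² + F²)
46820 + f(-181, X) = 46820 + √(150² + (-181)²) = 46820 + √(22500 + 32761) = 46820 + √55261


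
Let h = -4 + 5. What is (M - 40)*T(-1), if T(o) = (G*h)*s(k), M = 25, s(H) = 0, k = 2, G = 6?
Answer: 0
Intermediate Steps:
h = 1
T(o) = 0 (T(o) = (6*1)*0 = 6*0 = 0)
(M - 40)*T(-1) = (25 - 40)*0 = -15*0 = 0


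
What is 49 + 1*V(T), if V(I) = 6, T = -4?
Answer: 55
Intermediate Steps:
49 + 1*V(T) = 49 + 1*6 = 49 + 6 = 55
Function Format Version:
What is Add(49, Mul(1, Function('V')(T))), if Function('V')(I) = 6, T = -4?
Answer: 55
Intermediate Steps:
Add(49, Mul(1, Function('V')(T))) = Add(49, Mul(1, 6)) = Add(49, 6) = 55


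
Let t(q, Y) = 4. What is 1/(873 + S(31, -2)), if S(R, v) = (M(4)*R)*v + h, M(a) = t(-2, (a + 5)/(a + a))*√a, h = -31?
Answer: 1/346 ≈ 0.0028902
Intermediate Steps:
M(a) = 4*√a
S(R, v) = -31 + 8*R*v (S(R, v) = ((4*√4)*R)*v - 31 = ((4*2)*R)*v - 31 = (8*R)*v - 31 = 8*R*v - 31 = -31 + 8*R*v)
1/(873 + S(31, -2)) = 1/(873 + (-31 + 8*31*(-2))) = 1/(873 + (-31 - 496)) = 1/(873 - 527) = 1/346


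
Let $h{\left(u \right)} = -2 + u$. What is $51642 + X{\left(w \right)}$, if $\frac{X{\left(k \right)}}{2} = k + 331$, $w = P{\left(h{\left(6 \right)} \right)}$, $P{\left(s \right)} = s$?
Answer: $52312$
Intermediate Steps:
$w = 4$ ($w = -2 + 6 = 4$)
$X{\left(k \right)} = 662 + 2 k$ ($X{\left(k \right)} = 2 \left(k + 331\right) = 2 \left(331 + k\right) = 662 + 2 k$)
$51642 + X{\left(w \right)} = 51642 + \left(662 + 2 \cdot 4\right) = 51642 + \left(662 + 8\right) = 51642 + 670 = 52312$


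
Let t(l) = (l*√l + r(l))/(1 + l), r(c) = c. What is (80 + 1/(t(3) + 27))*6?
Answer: 327988/683 - 4*√3/683 ≈ 480.21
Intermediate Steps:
t(l) = (l + l^(3/2))/(1 + l) (t(l) = (l*√l + l)/(1 + l) = (l^(3/2) + l)/(1 + l) = (l + l^(3/2))/(1 + l))
(80 + 1/(t(3) + 27))*6 = (80 + 1/((3 + 3^(3/2))/(1 + 3) + 27))*6 = (80 + 1/((3 + 3*√3)/4 + 27))*6 = (80 + 1/((¾ + 3*√3/4) + 27))*6 = (80 + 1/(111/4 + 3*√3/4))*6 = 480 + 6/(111/4 + 3*√3/4)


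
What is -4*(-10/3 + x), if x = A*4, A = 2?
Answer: -56/3 ≈ -18.667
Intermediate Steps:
x = 8 (x = 2*4 = 8)
-4*(-10/3 + x) = -4*(-10/3 + 8) = -4*14/3 = -56/3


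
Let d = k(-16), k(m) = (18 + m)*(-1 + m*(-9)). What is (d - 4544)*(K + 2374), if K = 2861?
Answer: -22290630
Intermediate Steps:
k(m) = (-1 - 9*m)*(18 + m) (k(m) = (18 + m)*(-1 - 9*m) = (-1 - 9*m)*(18 + m))
d = 286 (d = -18 - 163*(-16) - 9*(-16)**2 = -18 + 2608 - 9*256 = -18 + 2608 - 2304 = 286)
(d - 4544)*(K + 2374) = (286 - 4544)*(2861 + 2374) = -4258*5235 = -22290630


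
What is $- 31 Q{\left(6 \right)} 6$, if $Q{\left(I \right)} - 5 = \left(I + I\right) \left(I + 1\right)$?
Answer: $-16554$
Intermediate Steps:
$Q{\left(I \right)} = 5 + 2 I \left(1 + I\right)$ ($Q{\left(I \right)} = 5 + \left(I + I\right) \left(I + 1\right) = 5 + 2 I \left(1 + I\right)$)
$- 31 Q{\left(6 \right)} 6 = - 31 \left(5 + 2 \cdot 6 + 2 \cdot 6^{2}\right) 6 = - 31 \left(5 + 12 + 2 \cdot 36\right) 6 = - 31 \left(5 + 12 + 72\right) 6 = \left(-31\right) 89 \cdot 6 = \left(-2759\right) 6 = -16554$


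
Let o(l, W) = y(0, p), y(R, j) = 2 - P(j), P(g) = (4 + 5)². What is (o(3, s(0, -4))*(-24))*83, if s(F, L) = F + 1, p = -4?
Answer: 157368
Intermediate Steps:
s(F, L) = 1 + F
P(g) = 81 (P(g) = 9² = 81)
y(R, j) = -79 (y(R, j) = 2 - 1*81 = 2 - 81 = -79)
o(l, W) = -79
(o(3, s(0, -4))*(-24))*83 = -79*(-24)*83 = 1896*83 = 157368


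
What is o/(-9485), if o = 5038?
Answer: -5038/9485 ≈ -0.53115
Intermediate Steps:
o/(-9485) = 5038/(-9485) = 5038*(-1/9485) = -5038/9485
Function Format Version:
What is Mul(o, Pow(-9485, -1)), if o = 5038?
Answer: Rational(-5038, 9485) ≈ -0.53115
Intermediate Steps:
Mul(o, Pow(-9485, -1)) = Mul(5038, Pow(-9485, -1)) = Mul(5038, Rational(-1, 9485)) = Rational(-5038, 9485)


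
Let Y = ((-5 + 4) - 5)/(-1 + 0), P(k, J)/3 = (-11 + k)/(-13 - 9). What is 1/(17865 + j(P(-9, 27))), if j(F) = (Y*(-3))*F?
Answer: 11/195975 ≈ 5.6130e-5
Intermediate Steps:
P(k, J) = 3/2 - 3*k/22 (P(k, J) = 3*((-11 + k)/(-13 - 9)) = 3*((-11 + k)/(-22)) = 3*((-11 + k)*(-1/22)) = 3*(1/2 - k/22) = 3/2 - 3*k/22)
Y = 6 (Y = (-1 - 5)/(-1) = -6*(-1) = 6)
j(F) = -18*F (j(F) = (6*(-3))*F = -18*F)
1/(17865 + j(P(-9, 27))) = 1/(17865 - 18*(3/2 - 3/22*(-9))) = 1/(17865 - 18*(3/2 + 27/22)) = 1/(17865 - 18*30/11) = 1/(17865 - 540/11) = 1/(195975/11) = 11/195975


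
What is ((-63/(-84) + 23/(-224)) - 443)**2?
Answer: 9818233569/50176 ≈ 1.9568e+5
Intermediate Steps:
((-63/(-84) + 23/(-224)) - 443)**2 = ((-63*(-1/84) + 23*(-1/224)) - 443)**2 = ((3/4 - 23/224) - 443)**2 = (145/224 - 443)**2 = (-99087/224)**2 = 9818233569/50176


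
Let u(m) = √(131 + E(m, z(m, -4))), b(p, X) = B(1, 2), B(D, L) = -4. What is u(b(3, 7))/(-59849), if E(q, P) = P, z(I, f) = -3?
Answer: -8*√2/59849 ≈ -0.00018904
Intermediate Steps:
b(p, X) = -4
u(m) = 8*√2 (u(m) = √(131 - 3) = √128 = 8*√2)
u(b(3, 7))/(-59849) = (8*√2)/(-59849) = (8*√2)*(-1/59849) = -8*√2/59849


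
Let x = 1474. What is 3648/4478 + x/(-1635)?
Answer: -318046/3660765 ≈ -0.086880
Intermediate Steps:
3648/4478 + x/(-1635) = 3648/4478 + 1474/(-1635) = 3648*(1/4478) + 1474*(-1/1635) = 1824/2239 - 1474/1635 = -318046/3660765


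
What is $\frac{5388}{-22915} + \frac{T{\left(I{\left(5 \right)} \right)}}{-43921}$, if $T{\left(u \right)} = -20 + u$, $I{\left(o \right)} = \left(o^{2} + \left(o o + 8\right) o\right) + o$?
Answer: $- \frac{240656473}{1006449715} \approx -0.23911$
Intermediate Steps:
$I{\left(o \right)} = o + o^{2} + o \left(8 + o^{2}\right)$ ($I{\left(o \right)} = \left(o^{2} + \left(o^{2} + 8\right) o\right) + o = \left(o^{2} + \left(8 + o^{2}\right) o\right) + o = \left(o^{2} + o \left(8 + o^{2}\right)\right) + o = o + o^{2} + o \left(8 + o^{2}\right)$)
$\frac{5388}{-22915} + \frac{T{\left(I{\left(5 \right)} \right)}}{-43921} = \frac{5388}{-22915} + \frac{-20 + 5 \left(9 + 5 + 5^{2}\right)}{-43921} = 5388 \left(- \frac{1}{22915}\right) + \left(-20 + 5 \left(9 + 5 + 25\right)\right) \left(- \frac{1}{43921}\right) = - \frac{5388}{22915} + \left(-20 + 5 \cdot 39\right) \left(- \frac{1}{43921}\right) = - \frac{5388}{22915} + \left(-20 + 195\right) \left(- \frac{1}{43921}\right) = - \frac{5388}{22915} + 175 \left(- \frac{1}{43921}\right) = - \frac{5388}{22915} - \frac{175}{43921} = - \frac{240656473}{1006449715}$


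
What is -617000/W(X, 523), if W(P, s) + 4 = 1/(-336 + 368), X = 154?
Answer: 19744000/127 ≈ 1.5546e+5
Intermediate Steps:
W(P, s) = -127/32 (W(P, s) = -4 + 1/(-336 + 368) = -4 + 1/32 = -127/32)
-617000/W(X, 523) = -617000/(-127/32) = -617000*(-32/127) = 19744000/127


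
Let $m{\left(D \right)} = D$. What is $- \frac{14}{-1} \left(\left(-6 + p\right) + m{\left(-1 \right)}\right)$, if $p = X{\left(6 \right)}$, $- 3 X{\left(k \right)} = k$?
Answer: $-126$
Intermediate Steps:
$X{\left(k \right)} = - \frac{k}{3}$
$p = -2$ ($p = \left(- \frac{1}{3}\right) 6 = -2$)
$- \frac{14}{-1} \left(\left(-6 + p\right) + m{\left(-1 \right)}\right) = - \frac{14}{-1} \left(\left(-6 - 2\right) - 1\right) = \left(-14\right) \left(-1\right) \left(-8 - 1\right) = 14 \left(-9\right) = -126$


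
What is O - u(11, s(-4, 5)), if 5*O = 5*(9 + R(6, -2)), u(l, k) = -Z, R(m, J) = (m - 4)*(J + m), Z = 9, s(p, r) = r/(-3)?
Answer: 26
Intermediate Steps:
s(p, r) = -r/3 (s(p, r) = r*(-⅓) = -r/3)
R(m, J) = (-4 + m)*(J + m)
u(l, k) = -9 (u(l, k) = -1*9 = -9)
O = 17 (O = (5*(9 + (6² - 4*(-2) - 4*6 - 2*6)))/5 = (5*(9 + (36 + 8 - 24 - 12)))/5 = (5*(9 + 8))/5 = (5*17)/5 = (⅕)*85 = 17)
O - u(11, s(-4, 5)) = 17 - 1*(-9) = 17 + 9 = 26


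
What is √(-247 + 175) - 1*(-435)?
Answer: 435 + 6*I*√2 ≈ 435.0 + 8.4853*I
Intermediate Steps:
√(-247 + 175) - 1*(-435) = √(-72) + 435 = 6*I*√2 + 435 = 435 + 6*I*√2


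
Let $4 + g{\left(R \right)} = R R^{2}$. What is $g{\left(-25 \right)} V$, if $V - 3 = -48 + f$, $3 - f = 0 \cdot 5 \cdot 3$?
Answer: $656418$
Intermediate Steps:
$f = 3$ ($f = 3 - 0 \cdot 5 \cdot 3 = 3 - 0 \cdot 3 = 3 - 0 = 3 + 0 = 3$)
$g{\left(R \right)} = -4 + R^{3}$ ($g{\left(R \right)} = -4 + R R^{2} = -4 + R^{3}$)
$V = -42$ ($V = 3 + \left(-48 + 3\right) = 3 - 45 = -42$)
$g{\left(-25 \right)} V = \left(-4 + \left(-25\right)^{3}\right) \left(-42\right) = \left(-4 - 15625\right) \left(-42\right) = \left(-15629\right) \left(-42\right) = 656418$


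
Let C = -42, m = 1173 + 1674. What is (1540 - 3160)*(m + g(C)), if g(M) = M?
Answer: -4544100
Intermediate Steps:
m = 2847
(1540 - 3160)*(m + g(C)) = (1540 - 3160)*(2847 - 42) = -1620*2805 = -4544100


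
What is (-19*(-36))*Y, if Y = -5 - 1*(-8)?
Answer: 2052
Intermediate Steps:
Y = 3 (Y = -5 + 8 = 3)
(-19*(-36))*Y = -19*(-36)*3 = 684*3 = 2052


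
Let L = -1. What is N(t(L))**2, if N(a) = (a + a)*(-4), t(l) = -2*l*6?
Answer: 9216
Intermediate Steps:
t(l) = -12*l
N(a) = -8*a (N(a) = (2*a)*(-4) = -8*a)
N(t(L))**2 = (-(-96)*(-1))**2 = (-8*12)**2 = (-96)**2 = 9216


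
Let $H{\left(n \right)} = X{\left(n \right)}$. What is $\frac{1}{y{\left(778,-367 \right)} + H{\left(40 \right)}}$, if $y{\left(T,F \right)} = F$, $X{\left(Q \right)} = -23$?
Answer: $- \frac{1}{390} \approx -0.0025641$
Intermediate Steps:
$H{\left(n \right)} = -23$
$\frac{1}{y{\left(778,-367 \right)} + H{\left(40 \right)}} = \frac{1}{-367 - 23} = \frac{1}{-390} = - \frac{1}{390}$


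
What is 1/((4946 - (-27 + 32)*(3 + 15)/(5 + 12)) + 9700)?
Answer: 17/248892 ≈ 6.8303e-5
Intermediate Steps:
1/((4946 - (-27 + 32)*(3 + 15)/(5 + 12)) + 9700) = 1/((4946 - 5*18/17) + 9700) = 1/((4946 - 1*90/17) + 9700) = 1/((4946 - 90/17) + 9700) = 1/(83992/17 + 9700) = 1/(248892/17) = 17/248892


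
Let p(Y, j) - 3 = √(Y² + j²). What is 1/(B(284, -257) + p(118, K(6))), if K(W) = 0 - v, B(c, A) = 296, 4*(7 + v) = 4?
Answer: 299/75441 - 2*√3490/75441 ≈ 0.0023972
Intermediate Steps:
v = -6 (v = -7 + (¼)*4 = -7 + 1 = -6)
K(W) = 6 (K(W) = 0 - 1*(-6) = 0 + 6 = 6)
p(Y, j) = 3 + √(Y² + j²)
1/(B(284, -257) + p(118, K(6))) = 1/(296 + (3 + √(118² + 6²))) = 1/(296 + (3 + √(13924 + 36))) = 1/(296 + (3 + √13960)) = 1/(296 + (3 + 2*√3490)) = 1/(299 + 2*√3490)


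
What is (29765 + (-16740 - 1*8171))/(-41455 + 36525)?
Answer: -2427/2465 ≈ -0.98458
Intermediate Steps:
(29765 + (-16740 - 1*8171))/(-41455 + 36525) = (29765 + (-16740 - 8171))/(-4930) = (29765 - 24911)*(-1/4930) = 4854*(-1/4930) = -2427/2465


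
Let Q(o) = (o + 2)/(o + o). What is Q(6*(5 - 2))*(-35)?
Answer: -175/9 ≈ -19.444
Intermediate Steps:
Q(o) = (2 + o)/(2*o) (Q(o) = (2 + o)/((2*o)) = (2 + o)*(1/(2*o)) = (2 + o)/(2*o))
Q(6*(5 - 2))*(-35) = ((2 + 6*(5 - 2))/(2*((6*(5 - 2)))))*(-35) = ((2 + 6*3)/(2*((6*3))))*(-35) = ((1/2)*(2 + 18)/18)*(-35) = ((1/2)*(1/18)*20)*(-35) = (5/9)*(-35) = -175/9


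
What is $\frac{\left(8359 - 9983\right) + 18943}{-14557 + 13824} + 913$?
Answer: $\frac{651910}{733} \approx 889.37$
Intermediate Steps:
$\frac{\left(8359 - 9983\right) + 18943}{-14557 + 13824} + 913 = \frac{\left(8359 - 9983\right) + 18943}{-733} + 913 = \left(-1624 + 18943\right) \left(- \frac{1}{733}\right) + 913 = 17319 \left(- \frac{1}{733}\right) + 913 = - \frac{17319}{733} + 913 = \frac{651910}{733}$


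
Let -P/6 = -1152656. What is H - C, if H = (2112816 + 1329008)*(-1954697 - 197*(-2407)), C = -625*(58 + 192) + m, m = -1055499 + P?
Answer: -5095688089019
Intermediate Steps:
P = 6915936 (P = -6*(-1152656) = 6915936)
m = 5860437 (m = -1055499 + 6915936 = 5860437)
C = 5704187 (C = -625*(58 + 192) + 5860437 = -625*250 + 5860437 = -156250 + 5860437 = 5704187)
H = -5095682384832 (H = 3441824*(-1954697 + 474179) = 3441824*(-1480518) = -5095682384832)
H - C = -5095682384832 - 1*5704187 = -5095682384832 - 5704187 = -5095688089019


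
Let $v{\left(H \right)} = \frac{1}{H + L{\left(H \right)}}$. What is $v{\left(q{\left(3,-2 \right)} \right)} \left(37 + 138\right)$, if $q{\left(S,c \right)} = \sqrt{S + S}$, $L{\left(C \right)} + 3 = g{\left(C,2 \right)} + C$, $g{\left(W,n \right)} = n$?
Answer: $\frac{175}{23} + \frac{350 \sqrt{6}}{23} \approx 44.884$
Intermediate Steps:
$L{\left(C \right)} = -1 + C$ ($L{\left(C \right)} = -3 + \left(2 + C\right) = -1 + C$)
$q{\left(S,c \right)} = \sqrt{2} \sqrt{S}$ ($q{\left(S,c \right)} = \sqrt{2 S} = \sqrt{2} \sqrt{S}$)
$v{\left(H \right)} = \frac{1}{-1 + 2 H}$ ($v{\left(H \right)} = \frac{1}{H + \left(-1 + H\right)} = \frac{1}{-1 + 2 H}$)
$v{\left(q{\left(3,-2 \right)} \right)} \left(37 + 138\right) = \frac{37 + 138}{-1 + 2 \sqrt{2} \sqrt{3}} = \frac{1}{-1 + 2 \sqrt{6}} \cdot 175 = \frac{175}{-1 + 2 \sqrt{6}}$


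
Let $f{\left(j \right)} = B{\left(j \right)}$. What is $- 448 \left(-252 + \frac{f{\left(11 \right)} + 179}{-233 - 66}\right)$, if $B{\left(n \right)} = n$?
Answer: $\frac{33841024}{299} \approx 1.1318 \cdot 10^{5}$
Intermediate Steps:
$f{\left(j \right)} = j$
$- 448 \left(-252 + \frac{f{\left(11 \right)} + 179}{-233 - 66}\right) = - 448 \left(-252 + \frac{11 + 179}{-233 - 66}\right) = - 448 \left(-252 + \frac{190}{-299}\right) = - 448 \left(-252 + 190 \left(- \frac{1}{299}\right)\right) = - 448 \left(-252 - \frac{190}{299}\right) = \left(-448\right) \left(- \frac{75538}{299}\right) = \frac{33841024}{299}$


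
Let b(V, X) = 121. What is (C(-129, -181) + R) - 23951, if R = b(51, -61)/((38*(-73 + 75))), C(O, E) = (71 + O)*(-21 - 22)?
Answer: -1630611/76 ≈ -21455.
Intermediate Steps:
C(O, E) = -3053 - 43*O (C(O, E) = (71 + O)*(-43) = -3053 - 43*O)
R = 121/76 (R = 121/((38*(-73 + 75))) = 121/((38*2)) = 121/76 ≈ 1.5921)
(C(-129, -181) + R) - 23951 = ((-3053 - 43*(-129)) + 121/76) - 23951 = ((-3053 + 5547) + 121/76) - 23951 = (2494 + 121/76) - 23951 = 189665/76 - 23951 = -1630611/76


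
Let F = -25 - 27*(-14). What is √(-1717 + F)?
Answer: 2*I*√341 ≈ 36.932*I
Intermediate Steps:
F = 353 (F = -25 + 378 = 353)
√(-1717 + F) = √(-1717 + 353) = √(-1364) = 2*I*√341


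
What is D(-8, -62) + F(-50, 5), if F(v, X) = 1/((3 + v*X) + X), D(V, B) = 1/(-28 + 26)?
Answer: -61/121 ≈ -0.50413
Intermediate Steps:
D(V, B) = -½ (D(V, B) = 1/(-2) = -½)
F(v, X) = 1/(3 + X + X*v) (F(v, X) = 1/((3 + X*v) + X) = 1/(3 + X + X*v))
D(-8, -62) + F(-50, 5) = -½ + 1/(3 + 5 + 5*(-50)) = -½ + 1/(3 + 5 - 250) = -½ + 1/(-242) = -½ - 1/242 = -61/121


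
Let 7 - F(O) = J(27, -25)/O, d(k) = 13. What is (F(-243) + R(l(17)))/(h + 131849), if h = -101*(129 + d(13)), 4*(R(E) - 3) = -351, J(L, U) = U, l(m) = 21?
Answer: -5821/8785908 ≈ -0.00066254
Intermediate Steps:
R(E) = -339/4 (R(E) = 3 + (¼)*(-351) = 3 - 351/4 = -339/4)
F(O) = 7 + 25/O (F(O) = 7 - (-25)/O = 7 + 25/O)
h = -14342 (h = -101*(129 + 13) = -101*142 = -14342)
(F(-243) + R(l(17)))/(h + 131849) = ((7 + 25/(-243)) - 339/4)/(-14342 + 131849) = ((7 + 25*(-1/243)) - 339/4)/117507 = ((7 - 25/243) - 339/4)*(1/117507) = (1676/243 - 339/4)*(1/117507) = -75673/972*1/117507 = -5821/8785908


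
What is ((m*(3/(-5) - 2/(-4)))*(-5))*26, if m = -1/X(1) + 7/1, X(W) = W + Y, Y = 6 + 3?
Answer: 897/10 ≈ 89.700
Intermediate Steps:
Y = 9
X(W) = 9 + W (X(W) = W + 9 = 9 + W)
m = 69/10 (m = -1/(9 + 1) + 7/1 = -1/10 + 7*1 = -1*⅒ + 7 = -⅒ + 7 = 69/10 ≈ 6.9000)
((m*(3/(-5) - 2/(-4)))*(-5))*26 = ((69*(3/(-5) - 2/(-4))/10)*(-5))*26 = ((69*(3*(-⅕) - 2*(-¼))/10)*(-5))*26 = ((69*(-⅗ + ½)/10)*(-5))*26 = (((69/10)*(-⅒))*(-5))*26 = -69/100*(-5)*26 = (69/20)*26 = 897/10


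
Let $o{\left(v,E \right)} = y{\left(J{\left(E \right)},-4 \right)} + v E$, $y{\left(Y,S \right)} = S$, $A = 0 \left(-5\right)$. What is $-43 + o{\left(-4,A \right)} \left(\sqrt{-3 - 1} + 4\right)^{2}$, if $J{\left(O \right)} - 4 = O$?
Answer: $-91 - 64 i \approx -91.0 - 64.0 i$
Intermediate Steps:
$J{\left(O \right)} = 4 + O$
$A = 0$
$o{\left(v,E \right)} = -4 + E v$ ($o{\left(v,E \right)} = -4 + v E = -4 + E v$)
$-43 + o{\left(-4,A \right)} \left(\sqrt{-3 - 1} + 4\right)^{2} = -43 + \left(-4 + 0 \left(-4\right)\right) \left(\sqrt{-3 - 1} + 4\right)^{2} = -43 + \left(-4 + 0\right) \left(\sqrt{-4} + 4\right)^{2} = -43 - 4 \left(2 i + 4\right)^{2} = -43 - 4 \left(4 + 2 i\right)^{2}$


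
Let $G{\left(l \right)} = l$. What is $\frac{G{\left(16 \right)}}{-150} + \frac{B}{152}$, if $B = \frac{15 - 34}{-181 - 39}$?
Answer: $- \frac{2801}{26400} \approx -0.1061$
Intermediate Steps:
$B = \frac{19}{220}$ ($B = - \frac{19}{-220} = \left(-19\right) \left(- \frac{1}{220}\right) = \frac{19}{220} \approx 0.086364$)
$\frac{G{\left(16 \right)}}{-150} + \frac{B}{152} = \frac{16}{-150} + \frac{19}{220 \cdot 152} = 16 \left(- \frac{1}{150}\right) + \frac{19}{220} \cdot \frac{1}{152} = - \frac{8}{75} + \frac{1}{1760} = - \frac{2801}{26400}$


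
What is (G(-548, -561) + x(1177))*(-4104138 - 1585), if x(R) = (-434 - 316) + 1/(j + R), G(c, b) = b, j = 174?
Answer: 7271892348680/1351 ≈ 5.3826e+9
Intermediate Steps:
x(R) = -750 + 1/(174 + R) (x(R) = (-434 - 316) + 1/(174 + R) = -750 + 1/(174 + R))
(G(-548, -561) + x(1177))*(-4104138 - 1585) = (-561 + (-130499 - 750*1177)/(174 + 1177))*(-4104138 - 1585) = (-561 + (-130499 - 882750)/1351)*(-4105723) = (-561 + (1/1351)*(-1013249))*(-4105723) = (-561 - 1013249/1351)*(-4105723) = -1771160/1351*(-4105723) = 7271892348680/1351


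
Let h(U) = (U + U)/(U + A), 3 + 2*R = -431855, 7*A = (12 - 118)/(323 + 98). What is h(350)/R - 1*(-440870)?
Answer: 3506445036776365/7953467092 ≈ 4.4087e+5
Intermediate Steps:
A = -106/2947 (A = ((12 - 118)/(323 + 98))/7 = (-106/421)/7 = (-106*1/421)/7 = (1/7)*(-106/421) = -106/2947 ≈ -0.035969)
R = -215929 (R = -3/2 + (1/2)*(-431855) = -3/2 - 431855/2 = -215929)
h(U) = 2*U/(-106/2947 + U) (h(U) = (U + U)/(U - 106/2947) = (2*U)/(-106/2947 + U) = 2*U/(-106/2947 + U))
h(350)/R - 1*(-440870) = (5894*350/(-106 + 2947*350))/(-215929) - 1*(-440870) = (5894*350/(-106 + 1031450))*(-1/215929) + 440870 = (5894*350/1031344)*(-1/215929) + 440870 = (5894*350*(1/1031344))*(-1/215929) + 440870 = (515725/257836)*(-1/215929) + 440870 = -73675/7953467092 + 440870 = 3506445036776365/7953467092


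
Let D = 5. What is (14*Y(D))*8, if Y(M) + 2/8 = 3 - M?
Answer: -252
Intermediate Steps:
Y(M) = 11/4 - M (Y(M) = -¼ + (3 - M) = 11/4 - M)
(14*Y(D))*8 = (14*(11/4 - 1*5))*8 = (14*(11/4 - 5))*8 = (14*(-9/4))*8 = -63/2*8 = -252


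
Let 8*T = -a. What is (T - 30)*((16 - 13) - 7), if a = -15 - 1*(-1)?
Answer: 113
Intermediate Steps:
a = -14 (a = -15 + 1 = -14)
T = 7/4 (T = (-1*(-14))/8 = (⅛)*14 = 7/4 ≈ 1.7500)
(T - 30)*((16 - 13) - 7) = (7/4 - 30)*((16 - 13) - 7) = -113*(3 - 7)/4 = -113/4*(-4) = 113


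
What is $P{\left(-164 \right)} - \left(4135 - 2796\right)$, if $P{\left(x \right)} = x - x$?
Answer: $-1339$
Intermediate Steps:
$P{\left(x \right)} = 0$
$P{\left(-164 \right)} - \left(4135 - 2796\right) = 0 - \left(4135 - 2796\right) = 0 - 1339 = -1339$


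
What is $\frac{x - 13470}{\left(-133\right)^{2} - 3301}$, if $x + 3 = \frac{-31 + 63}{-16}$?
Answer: $- \frac{1225}{1308} \approx -0.93654$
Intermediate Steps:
$x = -5$ ($x = -3 + \frac{-31 + 63}{-16} = -3 + 32 \left(- \frac{1}{16}\right) = -3 - 2 = -5$)
$\frac{x - 13470}{\left(-133\right)^{2} - 3301} = \frac{-5 - 13470}{\left(-133\right)^{2} - 3301} = - \frac{13475}{17689 - 3301} = - \frac{13475}{14388} = \left(-13475\right) \frac{1}{14388} = - \frac{1225}{1308}$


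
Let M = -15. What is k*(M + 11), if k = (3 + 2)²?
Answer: -100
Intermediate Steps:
k = 25 (k = 5² = 25)
k*(M + 11) = 25*(-15 + 11) = 25*(-4) = -100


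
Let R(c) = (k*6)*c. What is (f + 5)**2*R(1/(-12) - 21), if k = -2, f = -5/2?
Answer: 6325/4 ≈ 1581.3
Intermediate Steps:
f = -5/2 (f = -5*1/2 = -5/2 ≈ -2.5000)
R(c) = -12*c (R(c) = (-2*6)*c = -12*c)
(f + 5)**2*R(1/(-12) - 21) = (-5/2 + 5)**2*(-12*(1/(-12) - 21)) = (5/2)**2*(-12*(-1/12 - 21)) = 25*(-12*(-253/12))/4 = (25/4)*253 = 6325/4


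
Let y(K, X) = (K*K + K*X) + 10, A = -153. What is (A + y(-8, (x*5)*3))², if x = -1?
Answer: 1681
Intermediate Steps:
y(K, X) = 10 + K² + K*X (y(K, X) = (K² + K*X) + 10 = 10 + K² + K*X)
(A + y(-8, (x*5)*3))² = (-153 + (10 + (-8)² - 8*(-1*5)*3))² = (-153 + (10 + 64 - (-40)*3))² = (-153 + (10 + 64 - 8*(-15)))² = (-153 + (10 + 64 + 120))² = (-153 + 194)² = 41² = 1681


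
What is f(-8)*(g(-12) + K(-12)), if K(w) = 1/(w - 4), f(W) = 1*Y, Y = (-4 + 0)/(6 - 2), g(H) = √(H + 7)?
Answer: 1/16 - I*√5 ≈ 0.0625 - 2.2361*I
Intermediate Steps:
g(H) = √(7 + H)
Y = -1 (Y = -4/4 = -4*¼ = -1)
f(W) = -1 (f(W) = 1*(-1) = -1)
K(w) = 1/(-4 + w)
f(-8)*(g(-12) + K(-12)) = -(√(7 - 12) + 1/(-4 - 12)) = -(√(-5) + 1/(-16)) = -(I*√5 - 1/16) = -(-1/16 + I*√5) = 1/16 - I*√5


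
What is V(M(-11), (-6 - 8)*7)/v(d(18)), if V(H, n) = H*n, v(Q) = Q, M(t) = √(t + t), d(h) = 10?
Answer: -49*I*√22/5 ≈ -45.966*I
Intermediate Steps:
M(t) = √2*√t (M(t) = √(2*t) = √2*√t)
V(M(-11), (-6 - 8)*7)/v(d(18)) = ((√2*√(-11))*((-6 - 8)*7))/10 = ((√2*(I*√11))*(-14*7))*(⅒) = ((I*√22)*(-98))*(⅒) = -98*I*√22*(⅒) = -49*I*√22/5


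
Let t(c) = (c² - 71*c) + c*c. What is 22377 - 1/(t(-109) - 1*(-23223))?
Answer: 1224558947/54724 ≈ 22377.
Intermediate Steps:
t(c) = -71*c + 2*c² (t(c) = (c² - 71*c) + c² = -71*c + 2*c²)
22377 - 1/(t(-109) - 1*(-23223)) = 22377 - 1/(-109*(-71 + 2*(-109)) - 1*(-23223)) = 22377 - 1/(-109*(-71 - 218) + 23223) = 22377 - 1/(-109*(-289) + 23223) = 22377 - 1/(31501 + 23223) = 22377 - 1/54724 = 1224558947/54724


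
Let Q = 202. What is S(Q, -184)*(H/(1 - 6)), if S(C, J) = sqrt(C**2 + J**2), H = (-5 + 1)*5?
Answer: 8*sqrt(18665) ≈ 1093.0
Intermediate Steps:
H = -20 (H = -4*5 = -20)
S(Q, -184)*(H/(1 - 6)) = sqrt(202**2 + (-184)**2)*(-20/(1 - 6)) = sqrt(40804 + 33856)*(-20/(-5)) = sqrt(74660)*(-20*(-1/5)) = (2*sqrt(18665))*4 = 8*sqrt(18665)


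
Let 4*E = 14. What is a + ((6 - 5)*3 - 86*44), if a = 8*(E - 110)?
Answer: -4633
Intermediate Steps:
E = 7/2 (E = (1/4)*14 = 7/2 ≈ 3.5000)
a = -852 (a = 8*(7/2 - 110) = 8*(-213/2) = -852)
a + ((6 - 5)*3 - 86*44) = -852 + ((6 - 5)*3 - 86*44) = -852 + (1*3 - 3784) = -852 + (3 - 3784) = -852 - 3781 = -4633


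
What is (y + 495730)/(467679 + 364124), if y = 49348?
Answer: 545078/831803 ≈ 0.65530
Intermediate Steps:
(y + 495730)/(467679 + 364124) = (49348 + 495730)/(467679 + 364124) = 545078/831803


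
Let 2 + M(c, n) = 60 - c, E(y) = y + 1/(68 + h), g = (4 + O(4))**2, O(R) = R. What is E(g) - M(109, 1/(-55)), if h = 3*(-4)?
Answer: 6441/56 ≈ 115.02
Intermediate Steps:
h = -12
g = 64 (g = (4 + 4)**2 = 8**2 = 64)
E(y) = 1/56 + y (E(y) = y + 1/(68 - 12) = y + 1/56 = 1/56 + y)
M(c, n) = 58 - c (M(c, n) = -2 + (60 - c) = 58 - c)
E(g) - M(109, 1/(-55)) = (1/56 + 64) - (58 - 1*109) = 3585/56 - (58 - 109) = 3585/56 - 1*(-51) = 3585/56 + 51 = 6441/56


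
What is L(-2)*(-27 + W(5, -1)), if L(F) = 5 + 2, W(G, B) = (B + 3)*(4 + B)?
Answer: -147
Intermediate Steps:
W(G, B) = (3 + B)*(4 + B)
L(F) = 7
L(-2)*(-27 + W(5, -1)) = 7*(-27 + (12 + (-1)² + 7*(-1))) = 7*(-27 + (12 + 1 - 7)) = 7*(-27 + 6) = 7*(-21) = -147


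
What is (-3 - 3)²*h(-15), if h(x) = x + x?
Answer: -1080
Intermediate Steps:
h(x) = 2*x
(-3 - 3)²*h(-15) = (-3 - 3)²*(2*(-15)) = (-6)²*(-30) = 36*(-30) = -1080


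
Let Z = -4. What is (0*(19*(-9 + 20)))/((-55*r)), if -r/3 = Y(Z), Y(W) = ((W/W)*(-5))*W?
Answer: 0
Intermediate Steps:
Y(W) = -5*W (Y(W) = (1*(-5))*W = -5*W)
r = -60 (r = -(-15)*(-4) = -3*20 = -60)
(0*(19*(-9 + 20)))/((-55*r)) = (0*(19*(-9 + 20)))/((-55*(-60))) = (0*(19*11))/3300 = (0*209)*(1/3300) = 0*(1/3300) = 0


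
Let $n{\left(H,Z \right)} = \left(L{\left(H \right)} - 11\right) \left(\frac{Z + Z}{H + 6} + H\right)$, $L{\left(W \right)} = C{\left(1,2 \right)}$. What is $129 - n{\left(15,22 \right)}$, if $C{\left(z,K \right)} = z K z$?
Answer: $\frac{1980}{7} \approx 282.86$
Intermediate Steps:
$C{\left(z,K \right)} = K z^{2}$ ($C{\left(z,K \right)} = K z z = K z^{2}$)
$L{\left(W \right)} = 2$ ($L{\left(W \right)} = 2 \cdot 1^{2} = 2 \cdot 1 = 2$)
$n{\left(H,Z \right)} = - 9 H - \frac{18 Z}{6 + H}$ ($n{\left(H,Z \right)} = \left(2 - 11\right) \left(\frac{Z + Z}{H + 6} + H\right) = - 9 \left(\frac{2 Z}{6 + H} + H\right) = - 9 \left(H + \frac{2 Z}{6 + H}\right) = - 9 H - \frac{18 Z}{6 + H}$)
$129 - n{\left(15,22 \right)} = 129 - \frac{9 \left(- 15^{2} - 90 - 44\right)}{6 + 15} = 129 - \frac{9 \left(\left(-1\right) 225 - 90 - 44\right)}{21} = 129 - 9 \cdot \frac{1}{21} \left(-225 - 90 - 44\right) = 129 - 9 \cdot \frac{1}{21} \left(-359\right) = 129 - - \frac{1077}{7} = 129 + \frac{1077}{7} = \frac{1980}{7}$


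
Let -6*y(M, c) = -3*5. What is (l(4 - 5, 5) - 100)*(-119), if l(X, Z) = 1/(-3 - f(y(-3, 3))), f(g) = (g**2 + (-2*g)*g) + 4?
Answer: 36176/3 ≈ 12059.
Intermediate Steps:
y(M, c) = 5/2 (y(M, c) = -(-1)*5/2 = -1/6*(-15) = 5/2)
f(g) = 4 - g**2 (f(g) = (g**2 - 2*g**2) + 4 = -g**2 + 4 = 4 - g**2)
l(X, Z) = -4/3 (l(X, Z) = 1/(-3 - (4 - (5/2)**2)) = 1/(-3 - (4 - 1*25/4)) = 1/(-3 - (4 - 25/4)) = 1/(-3 - 1*(-9/4)) = 1/(-3 + 9/4) = 1/(-3/4) = -4/3)
(l(4 - 5, 5) - 100)*(-119) = (-4/3 - 100)*(-119) = -304/3*(-119) = 36176/3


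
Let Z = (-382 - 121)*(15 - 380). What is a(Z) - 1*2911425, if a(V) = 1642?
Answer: -2909783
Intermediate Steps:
Z = 183595 (Z = -503*(-365) = 183595)
a(Z) - 1*2911425 = 1642 - 1*2911425 = 1642 - 2911425 = -2909783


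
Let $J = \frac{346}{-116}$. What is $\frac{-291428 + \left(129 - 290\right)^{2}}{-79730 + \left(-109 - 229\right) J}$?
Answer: $\frac{7699703}{2282933} \approx 3.3727$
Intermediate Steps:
$J = - \frac{173}{58}$ ($J = 346 \left(- \frac{1}{116}\right) = - \frac{173}{58} \approx -2.9828$)
$\frac{-291428 + \left(129 - 290\right)^{2}}{-79730 + \left(-109 - 229\right) J} = \frac{-291428 + \left(129 - 290\right)^{2}}{-79730 + \left(-109 - 229\right) \left(- \frac{173}{58}\right)} = \frac{-291428 + \left(-161\right)^{2}}{-79730 - - \frac{29237}{29}} = \frac{-291428 + 25921}{-79730 + \frac{29237}{29}} = - \frac{265507}{- \frac{2282933}{29}} = \left(-265507\right) \left(- \frac{29}{2282933}\right) = \frac{7699703}{2282933}$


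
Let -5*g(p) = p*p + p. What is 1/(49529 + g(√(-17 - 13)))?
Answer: 5*I/(√30 + 247675*I) ≈ 2.0188e-5 + 4.4644e-10*I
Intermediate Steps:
g(p) = -p/5 - p²/5 (g(p) = -(p*p + p)/5 = -(p² + p)/5 = -(p + p²)/5 = -p/5 - p²/5)
1/(49529 + g(√(-17 - 13))) = 1/(49529 - √(-17 - 13)*(1 + √(-17 - 13))/5) = 1/(49529 - √(-30)*(1 + √(-30))/5) = 1/(49529 - I*√30*(1 + I*√30)/5)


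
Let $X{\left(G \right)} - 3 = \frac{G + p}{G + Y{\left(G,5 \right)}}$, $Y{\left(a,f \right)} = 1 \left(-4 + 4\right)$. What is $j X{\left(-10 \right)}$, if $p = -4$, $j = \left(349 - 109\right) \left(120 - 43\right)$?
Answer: $81312$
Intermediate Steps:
$j = 18480$ ($j = 240 \cdot 77 = 18480$)
$Y{\left(a,f \right)} = 0$ ($Y{\left(a,f \right)} = 1 \cdot 0 = 0$)
$X{\left(G \right)} = 3 + \frac{-4 + G}{G}$ ($X{\left(G \right)} = 3 + \frac{G - 4}{G + 0} = 3 + \frac{-4 + G}{G}$)
$j X{\left(-10 \right)} = 18480 \left(4 - \frac{4}{-10}\right) = 18480 \left(4 - - \frac{2}{5}\right) = 18480 \left(4 + \frac{2}{5}\right) = 18480 \cdot \frac{22}{5} = 81312$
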